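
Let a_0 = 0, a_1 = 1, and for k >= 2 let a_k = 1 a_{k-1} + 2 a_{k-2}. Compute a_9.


Iterating the recurrence forward:
a_0 = 0
a_1 = 1
a_2 = 1*1 + 2*0 = 1
a_3 = 1*1 + 2*1 = 3
a_4 = 1*3 + 2*1 = 5
a_5 = 1*5 + 2*3 = 11
a_6 = 1*11 + 2*5 = 21
a_7 = 1*21 + 2*11 = 43
a_8 = 1*43 + 2*21 = 85
a_9 = 1*85 + 2*43 = 171
So a_9 = 171.

171


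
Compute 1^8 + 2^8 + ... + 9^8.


This power sum has a closed form given by Faulhaber's formula
sum_{k=1}^{m} k^p = (1 / (p + 1)) * sum_{j=0}^{p} C(p + 1, j) B_j m^(p + 1 - j),
but for small m direct computation is fastest:
1 + 256 + 6561 + 65536 + 390625 + 1679616 + 5764801 + 16777216 + 43046721 = 67731333.

67731333


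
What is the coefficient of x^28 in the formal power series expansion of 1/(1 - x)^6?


The negative binomial / multiset identity is
1/(1 - x)^r = sum_{k>=0} C(k + r - 1, r - 1) x^k.
Here r = 6 and k = 28, so the coefficient is
C(28 + 5, 5) = C(33, 5)
= 237336

237336


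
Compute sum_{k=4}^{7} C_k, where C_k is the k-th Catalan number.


C_4 through C_7: 14, 42, 132, 429
Sum = 14 + 42 + 132 + 429
= 617

617


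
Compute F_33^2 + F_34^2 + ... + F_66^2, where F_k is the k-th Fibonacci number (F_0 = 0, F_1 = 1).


There is a standard identity sum_{k=0}^{N} F_k^2 = F_N * F_{N+1} (proved inductively from the telescoping relation F_k^2 = F_k F_{k+1} - F_{k-1} F_k). Then
sum_{k=33}^{66} F_k^2 = F_66 F_67 - F_32 F_33.
Computing: F_66 = 27777890035288, F_67 = 44945570212853, F_32 = 2178309, F_33 = 3524578.
Sum = 27777890035288 * 44945570212853 - 2178309 * 3524578 = 1248493106945938824221178062.

1248493106945938824221178062


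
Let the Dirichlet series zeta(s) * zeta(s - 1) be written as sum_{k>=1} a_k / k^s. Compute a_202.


Convolution gives a_k = sum_{d | k} d * 1 = sum_{d | k} d = sigma(k), the sum of positive divisors of k.
For k = 202, the divisors are 1, 2, 101, 202, so
sigma(202) = 1 + 2 + 101 + 202 = 306.

306


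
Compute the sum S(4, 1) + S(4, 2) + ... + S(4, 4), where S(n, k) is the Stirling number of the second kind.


By definition, S(n, k) counts partitions of an n-set into exactly k nonempty blocks.
Computing row n = 4 for k = 1..4:
S(4, k): 1, 7, 6, 1
Sum = 15. (This equals Bell_4 since the sum runs over all k.)

15


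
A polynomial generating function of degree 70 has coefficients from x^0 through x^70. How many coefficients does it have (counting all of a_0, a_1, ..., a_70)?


A polynomial of degree 70 takes the form a_0 + a_1 x + ... + a_70 x^70.
The number of coefficients is 70 + 1 = 71.

71


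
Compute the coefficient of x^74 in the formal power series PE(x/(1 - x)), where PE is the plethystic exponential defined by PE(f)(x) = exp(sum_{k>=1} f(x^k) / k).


For f(x) = x/(1 - x) we have
sum_{k>=1} f(x^k) / k = sum_{k>=1} (1/k) * x^k / (1 - x^k) = sum_{k, m >= 1} x^(k m) / k,
which after exponentiating simplifies to
PE(x/(1 - x)) = prod_{k>=1} 1 / (1 - x^k).
This is the generating function for the partition function p(n), so the coefficient of x^74 is p(74).
Computing p(74) by dynamic programming over parts 1, 2, ..., 74: p(74) = 7089500.

7089500


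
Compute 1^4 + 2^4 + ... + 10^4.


This power sum has a closed form given by Faulhaber's formula
sum_{k=1}^{m} k^p = (1 / (p + 1)) * sum_{j=0}^{p} C(p + 1, j) B_j m^(p + 1 - j),
but for small m direct computation is fastest:
1 + 16 + 81 + 256 + 625 + 1296 + 2401 + 4096 + 6561 + 10000 = 25333.

25333


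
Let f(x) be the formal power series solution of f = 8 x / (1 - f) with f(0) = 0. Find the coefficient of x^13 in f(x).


Apply Lagrange inversion: f = 8 x * phi(f) with phi(t) = 1/(1 - t), so
[x^n] f = 8^n * (1/n) [t^(n-1)] phi(t)^n = 8^n * (1/n) [t^(n-1)] (1 - t)^(-n) = 8^n * (1/n) C(2n - 2, n - 1) = 8^n * C_{n-1}.
For n = 13: C_12 = C(24, 12) / 13 = 2704156/13 = 208012.
With the 8^13 = 549755813888 factor, the coefficient is 549755813888 * 208012 = 114355806358470656.

114355806358470656


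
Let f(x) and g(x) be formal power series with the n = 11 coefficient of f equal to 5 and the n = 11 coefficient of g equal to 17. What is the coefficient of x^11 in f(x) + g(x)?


Addition of formal power series is termwise.
The coefficient of x^11 in f + g = 5 + 17
= 22

22


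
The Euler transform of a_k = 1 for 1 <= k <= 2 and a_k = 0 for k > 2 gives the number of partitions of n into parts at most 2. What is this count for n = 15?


Partitions of 15 into parts at most 2:
Using generating function (1-x)^(-1)(1-x^2)^(-1),
the coefficient of x^15 = 8

8


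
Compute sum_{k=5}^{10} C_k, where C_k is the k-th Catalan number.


C_5 through C_10: 42, 132, 429, 1430, 4862, 16796
Sum = 42 + 132 + 429 + 1430 + 4862 + 16796
= 23691

23691


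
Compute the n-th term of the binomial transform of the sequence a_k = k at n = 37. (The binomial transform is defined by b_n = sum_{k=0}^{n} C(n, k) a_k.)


With a_k = k, b_n = sum_{k=0}^{n} C(n, k) k. Using k * C(n, k) = n * C(n-1, k-1) gives b_n = n * sum_{k>=1} C(n-1, k-1) = n * 2^(n-1).
For n = 37: 37 * 2^36 = 37 * 68719476736 = 2542620639232.

2542620639232


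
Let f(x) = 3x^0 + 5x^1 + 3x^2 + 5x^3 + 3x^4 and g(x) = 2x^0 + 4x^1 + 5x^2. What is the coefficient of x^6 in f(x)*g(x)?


Cauchy product at x^6:
3*5
= 15

15


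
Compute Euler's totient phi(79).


phi(n) counts integers in [1, n] coprime to n. Using the multiplicative formula phi(n) = n * prod_{p | n} (1 - 1/p):
79 = 79, so
phi(79) = 79 * (1 - 1/79) = 78.

78


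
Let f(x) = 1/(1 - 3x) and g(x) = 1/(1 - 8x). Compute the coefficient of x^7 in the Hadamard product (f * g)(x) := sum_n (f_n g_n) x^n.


f has coefficients f_k = 3^k and g has coefficients g_k = 8^k, so the Hadamard product has coefficient (f*g)_k = 3^k * 8^k = 24^k.
For k = 7: 24^7 = 4586471424.

4586471424


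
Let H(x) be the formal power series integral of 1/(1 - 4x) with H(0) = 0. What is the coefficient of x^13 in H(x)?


1/(1 - 4x) = sum_{k>=0} 4^k x^k. Integrating termwise with H(0) = 0:
H(x) = sum_{k>=0} 4^k x^(k+1) / (k+1) = sum_{m>=1} 4^(m-1) x^m / m.
For m = 13: 4^12/13 = 16777216/13 = 16777216/13.

16777216/13


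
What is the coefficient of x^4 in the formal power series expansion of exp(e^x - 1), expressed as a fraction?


exp(e^x - 1) is the exponential generating function for the Bell numbers Bell_k: exp(e^x - 1) = sum_{k>=0} Bell_k x^k / k!.
So the coefficient of x^4 in exp(e^x - 1) is Bell_4 / 4!.
Computing: Bell_4 = 15 and 4! = 24, giving
15/24 = 5/8.

5/8


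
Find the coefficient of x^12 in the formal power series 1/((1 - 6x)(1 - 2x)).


By partial fractions or Cauchy convolution:
The coefficient equals sum_{k=0}^{12} 6^k * 2^(12-k).
= 3265171456

3265171456


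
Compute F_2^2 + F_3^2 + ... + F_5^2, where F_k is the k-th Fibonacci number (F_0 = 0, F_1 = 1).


There is a standard identity sum_{k=0}^{N} F_k^2 = F_N * F_{N+1} (proved inductively from the telescoping relation F_k^2 = F_k F_{k+1} - F_{k-1} F_k). Then
sum_{k=2}^{5} F_k^2 = F_5 F_6 - F_1 F_2.
Computing: F_5 = 5, F_6 = 8, F_1 = 1, F_2 = 1.
Sum = 5 * 8 - 1 * 1 = 39.

39


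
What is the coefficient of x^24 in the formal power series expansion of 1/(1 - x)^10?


The negative binomial / multiset identity is
1/(1 - x)^r = sum_{k>=0} C(k + r - 1, r - 1) x^k.
Here r = 10 and k = 24, so the coefficient is
C(24 + 9, 9) = C(33, 9)
= 38567100

38567100


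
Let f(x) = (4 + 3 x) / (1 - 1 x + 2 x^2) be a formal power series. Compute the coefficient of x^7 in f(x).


Write f(x) = sum_{k>=0} a_k x^k. Multiplying both sides by 1 - 1 x + 2 x^2 gives
(1 - 1 x + 2 x^2) sum_{k>=0} a_k x^k = 4 + 3 x.
Matching coefficients:
 x^0: a_0 = 4
 x^1: a_1 - 1 a_0 = 3  =>  a_1 = 1*4 + 3 = 7
 x^k (k >= 2): a_k = 1 a_{k-1} - 2 a_{k-2}.
Iterating: a_2 = -1, a_3 = -15, a_4 = -13, a_5 = 17, a_6 = 43, a_7 = 9.
So the coefficient of x^7 is 9.

9


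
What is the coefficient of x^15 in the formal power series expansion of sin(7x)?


The Maclaurin series is sin(t) = sum_{k>=0} (-1)^k t^(2k+1) / (2k+1)!, so substituting t = 7x, only odd powers of x are nonzero, with coefficient of x^(2k+1) equal to (-1)^k 7^(2k+1) / (2k+1)!.
Write 15 = 2*7 + 1, giving the coefficient (-1)^7 * 7^15 / 15! = -4747561509943/1307674368000 = -96889010407/26687232000.

-96889010407/26687232000


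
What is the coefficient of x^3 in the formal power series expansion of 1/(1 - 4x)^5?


The general identity 1/(1 - c x)^r = sum_{k>=0} c^k C(k + r - 1, r - 1) x^k follows by substituting y = c x into 1/(1 - y)^r = sum_{k>=0} C(k + r - 1, r - 1) y^k.
For c = 4, r = 5, k = 3:
4^3 * C(7, 4) = 64 * 35 = 2240.

2240


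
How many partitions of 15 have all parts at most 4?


Using the generating function (1-x)^(-1)(1-x^2)^(-1)...(1-x^4)^(-1),
the coefficient of x^15 counts these restricted partitions.
Result = 54

54


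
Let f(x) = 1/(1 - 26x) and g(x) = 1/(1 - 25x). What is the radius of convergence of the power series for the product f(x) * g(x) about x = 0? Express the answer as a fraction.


The radius of 1/(1 - 26x) is 1/26 (nearest singularity at x = 1/26), and the radius of 1/(1 - 25x) is 1/25.
The product f(x)*g(x) = 1/((1 - 26x)(1 - 25x)) has singularities at both 1/26 and 1/25, so its radius of convergence is the distance to the nearest one:
min(1/26, 1/25) = 1/26.

1/26


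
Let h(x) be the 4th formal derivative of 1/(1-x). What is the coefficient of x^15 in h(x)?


Differentiating 4 times: d^4/dx^4 [1/(1-x)] = 4!/(1-x)^5.
The expansion 1/(1-x)^5 = sum_{k>=0} C(k+4, 4) x^k, so the coefficient of x^n in 4!/(1-x)^5 is 4! * C(n+4, 4).
For n = 15: 24 * C(19, 4) = 24 * 3876 = 93024

93024


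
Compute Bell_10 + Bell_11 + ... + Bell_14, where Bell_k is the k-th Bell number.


Recall Bell_k counts set partitions of a k-set (with Bell_0 = 1 by convention).
Bell_10 through Bell_14: 115975, 678570, 4213597, 27644437, 190899322
Sum = 115975 + 678570 + 4213597 + 27644437 + 190899322 = 223551901.

223551901


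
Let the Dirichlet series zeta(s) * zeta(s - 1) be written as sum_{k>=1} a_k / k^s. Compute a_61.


Convolution gives a_k = sum_{d | k} d * 1 = sum_{d | k} d = sigma(k), the sum of positive divisors of k.
For k = 61, the divisors are 1, 61, so
sigma(61) = 1 + 61 = 62.

62


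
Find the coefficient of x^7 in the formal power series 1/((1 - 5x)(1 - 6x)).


By partial fractions or Cauchy convolution:
The coefficient equals sum_{k=0}^{7} 5^k * 6^(7-k).
= 1288991

1288991


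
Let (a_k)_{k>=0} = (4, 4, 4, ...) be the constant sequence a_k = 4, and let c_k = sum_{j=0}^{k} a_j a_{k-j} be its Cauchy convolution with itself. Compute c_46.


Since a_j = 4 for all j >= 0, the convolution sum becomes
c_k = sum_{j=0}^{k} 4 * 4 = 16 * (k + 1).
Equivalently, the generating function of (a_k) is 4/(1 - x) and its square is 16/(1 - x)^2 = sum_{k>=0} 16(k + 1) x^k.
For k = 46: 16 * 47 = 752.

752


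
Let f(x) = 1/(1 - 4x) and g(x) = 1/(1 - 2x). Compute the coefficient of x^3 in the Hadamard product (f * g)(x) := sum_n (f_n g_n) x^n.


f has coefficients f_k = 4^k and g has coefficients g_k = 2^k, so the Hadamard product has coefficient (f*g)_k = 4^k * 2^k = 8^k.
For k = 3: 8^3 = 512.

512


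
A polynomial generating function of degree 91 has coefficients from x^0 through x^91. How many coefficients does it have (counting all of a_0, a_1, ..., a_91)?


A polynomial of degree 91 takes the form a_0 + a_1 x + ... + a_91 x^91.
The number of coefficients is 91 + 1 = 92.

92


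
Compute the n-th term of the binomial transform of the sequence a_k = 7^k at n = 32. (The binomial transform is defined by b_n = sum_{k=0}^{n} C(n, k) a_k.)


With a_k = 7^k, b_n = sum_{k=0}^{n} C(n, k) 7^k = (1 + 7)^n by the binomial theorem.
For n = 32: (1 + 7)^32 = 8^32 = 79228162514264337593543950336.

79228162514264337593543950336


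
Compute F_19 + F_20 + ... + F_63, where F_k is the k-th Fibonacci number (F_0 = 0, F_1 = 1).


Use the identity sum_{k=0}^{N} F_k = F_{N+2} - 1 (which follows from F_{k+2} - F_{k+1} = F_k). Then
sum_{k=19}^{63} F_k = (F_{65} - 1) - (F_{20} - 1) = F_{65} - F_{20}.
Computing: F_{65} = 17167680177565, F_{20} = 6765, so
Sum = 17167680177565 - 6765 = 17167680170800.

17167680170800


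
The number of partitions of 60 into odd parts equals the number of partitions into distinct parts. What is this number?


Computing partitions of 60 into odd parts (1, 3, 5, ...):
Using the generating function prod_{k>=0} 1/(1-x^(2k+1)),
the count is 10880

10880


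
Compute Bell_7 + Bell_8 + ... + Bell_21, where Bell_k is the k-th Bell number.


Recall Bell_k counts set partitions of a k-set (with Bell_0 = 1 by convention).
Bell_7 through Bell_21: 877, 4140, 21147, 115975, 678570, 4213597, 27644437, 190899322, 1382958545, 10480142147, 82864869804, 682076806159, 5832742205057, 51724158235372, 474869816156751
Sum = 877 + 4140 + 21147 + 115975 + 678570 + 4213597 + 27644437 + 190899322 + 1382958545 + 10480142147 + 82864869804 + 682076806159 + 5832742205057 + 51724158235372 + 474869816156751 = 533203744951900.

533203744951900


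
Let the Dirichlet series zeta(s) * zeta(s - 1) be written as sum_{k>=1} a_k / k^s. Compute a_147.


Convolution gives a_k = sum_{d | k} d * 1 = sum_{d | k} d = sigma(k), the sum of positive divisors of k.
For k = 147, the divisors are 1, 3, 7, 21, 49, 147, so
sigma(147) = 1 + 3 + 7 + 21 + 49 + 147 = 228.

228


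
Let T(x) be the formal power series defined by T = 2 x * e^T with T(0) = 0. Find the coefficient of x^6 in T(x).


Apply the Lagrange inversion formula: if T = 2 x * phi(T) with phi(t) = e^t, then
[x^n] T = 2^n * (1/n) [t^(n-1)] phi(t)^n = 2^n * (1/n) [t^(n-1)] e^(n t) = 2^n * (1/n) * n^(n-1) / (n-1)! = 2^n * n^(n-1) / n!.
When c = 1 this is the Cayley count of rooted labeled trees on n vertices, divided by n!.
For n = 6: 2^6 * 6^5 / 6! = 64 * 7776/720 = 3456/5.

3456/5


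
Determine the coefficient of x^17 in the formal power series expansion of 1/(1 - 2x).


The geometric series identity gives 1/(1 - c x) = sum_{k>=0} c^k x^k, so the coefficient of x^k is c^k.
Here c = 2 and k = 17.
Computing: 2^17 = 131072

131072


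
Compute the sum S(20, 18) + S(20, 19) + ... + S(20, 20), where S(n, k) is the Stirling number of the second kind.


By definition, S(n, k) counts partitions of an n-set into exactly k nonempty blocks.
Computing row n = 20 for k = 18..20:
S(20, k): 15675, 190, 1
Sum = 15866.

15866


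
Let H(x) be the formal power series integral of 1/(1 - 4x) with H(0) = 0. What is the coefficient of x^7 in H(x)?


1/(1 - 4x) = sum_{k>=0} 4^k x^k. Integrating termwise with H(0) = 0:
H(x) = sum_{k>=0} 4^k x^(k+1) / (k+1) = sum_{m>=1} 4^(m-1) x^m / m.
For m = 7: 4^6/7 = 4096/7 = 4096/7.

4096/7


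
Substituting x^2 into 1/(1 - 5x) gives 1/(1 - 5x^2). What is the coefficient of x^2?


The coefficient of x^(2m) in 1/(1 - 5x^2) is 5^m.
With n = 2 = 2*1, the coefficient is 5^1 = 5.

5


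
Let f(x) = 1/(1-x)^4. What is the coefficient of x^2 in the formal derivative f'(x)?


Differentiate: d/dx [ 1/(1-x)^r ] = r / (1-x)^(r+1).
Here r = 4, so f'(x) = 4 / (1-x)^5.
The expansion of 1/(1-x)^(r+1) has coefficient of x^n equal to C(n+r, r).
So the coefficient of x^2 in f'(x) is
4 * C(6, 4) = 4 * 15 = 60

60


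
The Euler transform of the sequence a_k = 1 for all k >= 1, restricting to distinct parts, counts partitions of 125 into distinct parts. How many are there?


Partitions of 125 into distinct parts can be computed via generating function.
Product (1+x)(1+x^2)(1+x^3)...
The coefficient of x^125 = 3207086

3207086


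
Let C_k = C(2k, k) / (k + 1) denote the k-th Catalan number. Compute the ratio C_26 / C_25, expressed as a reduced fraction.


Using C_k = (2k)! / (k! (k+1)!), the ratio C_{k+1}/C_k simplifies to
C_{k+1}/C_k = [(2k+2)! / ((k+1)! (k+2)!)] * [k! (k+1)! / (2k)!]
 = (2k+2)(2k+1) / ((k+1)(k+2)) = 2(2k+1) / (k+2).
For k = 25: 2(2*25 + 1) / (25 + 2) = 102/27 = 34/9.

34/9


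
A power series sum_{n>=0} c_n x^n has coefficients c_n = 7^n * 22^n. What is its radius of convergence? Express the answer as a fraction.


By the root test (Cauchy-Hadamard), the radius is R = 1 / limsup_n |c_n|^(1/n).
Here |c_n|^(1/n) = (7^n * 22^n)^(1/n) = 7 * 22 = 154 for all n.
So R = 1/154 = 1/154.

1/154


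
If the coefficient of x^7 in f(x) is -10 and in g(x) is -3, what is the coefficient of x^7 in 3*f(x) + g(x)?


Scalar multiplication scales coefficients: 3 * -10 = -30.
Then add the g coefficient: -30 + -3
= -33

-33


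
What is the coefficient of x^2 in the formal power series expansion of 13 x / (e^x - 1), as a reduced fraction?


The exponential generating function for Bernoulli numbers is
x / (e^x - 1) = sum_{k>=0} B_k x^k / k!.
So the coefficient of x^2 in 13 x / (e^x - 1) is 13 B_2 / 2!.
Computing: B_2 = 1/6, 2! = 2, giving
13 * 1/6 / 2 = 13/12.

13/12


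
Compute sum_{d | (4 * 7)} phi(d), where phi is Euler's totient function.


First, 4 * 7 = 28. One classical identity is sum_{d | n} phi(d) = n (each k in [1, n] has a unique gcd with n, and among the k's with gcd(k, n) = n/d there are phi(d) of them). So the sum equals 28. We also verify directly:
Divisors of 28: 1, 2, 4, 7, 14, 28.
phi values: 1, 1, 2, 6, 6, 12.
Sum = 28.

28


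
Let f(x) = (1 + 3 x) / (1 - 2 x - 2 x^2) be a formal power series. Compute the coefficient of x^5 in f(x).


Write f(x) = sum_{k>=0} a_k x^k. Multiplying both sides by 1 - 2 x - 2 x^2 gives
(1 - 2 x - 2 x^2) sum_{k>=0} a_k x^k = 1 + 3 x.
Matching coefficients:
 x^0: a_0 = 1
 x^1: a_1 - 2 a_0 = 3  =>  a_1 = 2*1 + 3 = 5
 x^k (k >= 2): a_k = 2 a_{k-1} + 2 a_{k-2}.
Iterating: a_2 = 12, a_3 = 34, a_4 = 92, a_5 = 252.
So the coefficient of x^5 is 252.

252


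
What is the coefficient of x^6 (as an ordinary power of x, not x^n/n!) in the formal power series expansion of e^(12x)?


The exponential series is e^y = sum_{k>=0} y^k / k!. Substituting y = 12x gives
e^(12x) = sum_{k>=0} 12^k x^k / k!.
So the coefficient of x^n is a^n/n! with a = 12, n = 6:
12^6 / 6! = 2985984/720 = 20736/5

20736/5


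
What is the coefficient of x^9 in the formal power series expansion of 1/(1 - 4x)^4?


The general identity 1/(1 - c x)^r = sum_{k>=0} c^k C(k + r - 1, r - 1) x^k follows by substituting y = c x into 1/(1 - y)^r = sum_{k>=0} C(k + r - 1, r - 1) y^k.
For c = 4, r = 4, k = 9:
4^9 * C(12, 3) = 262144 * 220 = 57671680.

57671680


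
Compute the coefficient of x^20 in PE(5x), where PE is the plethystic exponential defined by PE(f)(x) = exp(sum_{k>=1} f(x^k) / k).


With f(x) = 5x, the exponent is sum_{k>=1} 5 x^k / k = 5 * (-ln(1 - x)). Exponentiating:
PE(5x) = exp(-5 ln(1 - x)) = 1/(1 - x)^5.
By the negative binomial expansion, [x^n] 1/(1 - x)^5 = C(n + 4, 4).
For n = 20: C(24, 4) = 10626.

10626


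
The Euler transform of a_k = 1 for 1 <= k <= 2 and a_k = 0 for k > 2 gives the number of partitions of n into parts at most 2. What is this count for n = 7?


Partitions of 7 into parts at most 2:
Using generating function (1-x)^(-1)(1-x^2)^(-1),
the coefficient of x^7 = 4

4


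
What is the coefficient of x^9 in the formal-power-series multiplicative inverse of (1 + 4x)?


The inverse is 1/(1 + 4x). Apply the geometric identity 1/(1 - y) = sum_{k>=0} y^k with y = -4x:
1/(1 + 4x) = sum_{k>=0} (-4)^k x^k.
So the coefficient of x^9 is (-4)^9 = -262144.

-262144


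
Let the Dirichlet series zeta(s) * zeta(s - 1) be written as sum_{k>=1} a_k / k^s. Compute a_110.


Convolution gives a_k = sum_{d | k} d * 1 = sum_{d | k} d = sigma(k), the sum of positive divisors of k.
For k = 110, the divisors are 1, 2, 5, 10, 11, 22, 55, 110, so
sigma(110) = 1 + 2 + 5 + 10 + 11 + 22 + 55 + 110 = 216.

216


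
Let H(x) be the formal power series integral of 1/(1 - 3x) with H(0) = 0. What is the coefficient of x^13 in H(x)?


1/(1 - 3x) = sum_{k>=0} 3^k x^k. Integrating termwise with H(0) = 0:
H(x) = sum_{k>=0} 3^k x^(k+1) / (k+1) = sum_{m>=1} 3^(m-1) x^m / m.
For m = 13: 3^12/13 = 531441/13 = 531441/13.

531441/13


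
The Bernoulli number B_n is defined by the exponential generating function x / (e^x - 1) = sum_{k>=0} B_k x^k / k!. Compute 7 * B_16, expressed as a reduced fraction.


Bernoulli numbers can also be computed recursively via B_0 = 1 and sum_{j=0}^{m} C(m+1, j) B_j = 0 for m >= 1. Odd-index Bernoulli numbers vanish for k >= 3.
Computing B_16 = -3617/510, so 7 * B_16 = 7 * -3617/510 = -25319/510.

-25319/510


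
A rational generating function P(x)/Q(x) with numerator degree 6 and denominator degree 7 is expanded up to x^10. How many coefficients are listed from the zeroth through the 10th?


Expanding up to x^10 gives the coefficients for x^0, x^1, ..., x^10.
That is 10 + 1 = 11 coefficients in total.

11


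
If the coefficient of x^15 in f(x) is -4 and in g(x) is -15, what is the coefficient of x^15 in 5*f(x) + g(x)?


Scalar multiplication scales coefficients: 5 * -4 = -20.
Then add the g coefficient: -20 + -15
= -35

-35


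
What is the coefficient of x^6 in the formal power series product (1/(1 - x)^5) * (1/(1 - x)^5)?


Combine the factors: (1/(1 - x)^5) * (1/(1 - x)^5) = 1/(1 - x)^10.
Then use 1/(1 - x)^r = sum_{k>=0} C(k + r - 1, r - 1) x^k with r = 10 and k = 6:
C(15, 9) = 5005.

5005


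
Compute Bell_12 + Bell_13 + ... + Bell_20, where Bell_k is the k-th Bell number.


Recall Bell_k counts set partitions of a k-set (with Bell_0 = 1 by convention).
Bell_12 through Bell_20: 4213597, 27644437, 190899322, 1382958545, 10480142147, 82864869804, 682076806159, 5832742205057, 51724158235372
Sum = 4213597 + 27644437 + 190899322 + 1382958545 + 10480142147 + 82864869804 + 682076806159 + 5832742205057 + 51724158235372 = 58333927974440.

58333927974440


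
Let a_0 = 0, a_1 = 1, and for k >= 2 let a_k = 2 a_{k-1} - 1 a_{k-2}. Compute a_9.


Iterating the recurrence forward:
a_0 = 0
a_1 = 1
a_2 = 2*1 - 1*0 = 2
a_3 = 2*2 - 1*1 = 3
a_4 = 2*3 - 1*2 = 4
a_5 = 2*4 - 1*3 = 5
a_6 = 2*5 - 1*4 = 6
a_7 = 2*6 - 1*5 = 7
a_8 = 2*7 - 1*6 = 8
a_9 = 2*8 - 1*7 = 9
So a_9 = 9.

9


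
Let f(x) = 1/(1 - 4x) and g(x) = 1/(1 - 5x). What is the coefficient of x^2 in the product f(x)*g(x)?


The coefficient of x^n in f*g is the Cauchy product: sum_{k=0}^{n} a^k * b^(n-k).
With a=4, b=5, n=2:
sum_{k=0}^{2} 4^k * 5^(2-k)
= 61

61


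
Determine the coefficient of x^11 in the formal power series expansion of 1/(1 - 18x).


The geometric series identity gives 1/(1 - c x) = sum_{k>=0} c^k x^k, so the coefficient of x^k is c^k.
Here c = 18 and k = 11.
Computing: 18^11 = 64268410079232

64268410079232


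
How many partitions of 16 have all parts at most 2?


Using the generating function (1-x)^(-1)(1-x^2)^(-1),
the coefficient of x^16 counts these restricted partitions.
Result = 9

9


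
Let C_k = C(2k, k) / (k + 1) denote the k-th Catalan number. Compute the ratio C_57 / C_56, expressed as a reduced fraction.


Using C_k = (2k)! / (k! (k+1)!), the ratio C_{k+1}/C_k simplifies to
C_{k+1}/C_k = [(2k+2)! / ((k+1)! (k+2)!)] * [k! (k+1)! / (2k)!]
 = (2k+2)(2k+1) / ((k+1)(k+2)) = 2(2k+1) / (k+2).
For k = 56: 2(2*56 + 1) / (56 + 2) = 226/58 = 113/29.

113/29


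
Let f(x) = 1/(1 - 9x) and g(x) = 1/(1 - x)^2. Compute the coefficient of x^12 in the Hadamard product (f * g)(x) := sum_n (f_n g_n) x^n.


f has coefficients f_k = 9^k. For g = 1/(1 - x)^2 the coefficient is g_k = C(k + 1, 1) = k + 1. The Hadamard coefficient is (f * g)_k = 9^k * (k + 1).
For k = 12: 9^12 * 13 = 282429536481 * 13 = 3671583974253.

3671583974253


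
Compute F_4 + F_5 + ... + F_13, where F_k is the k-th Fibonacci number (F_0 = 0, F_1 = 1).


Use the identity sum_{k=0}^{N} F_k = F_{N+2} - 1 (which follows from F_{k+2} - F_{k+1} = F_k). Then
sum_{k=4}^{13} F_k = (F_{15} - 1) - (F_{5} - 1) = F_{15} - F_{5}.
Computing: F_{15} = 610, F_{5} = 5, so
Sum = 610 - 5 = 605.

605


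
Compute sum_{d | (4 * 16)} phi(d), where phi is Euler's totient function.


First, 4 * 16 = 64. One classical identity is sum_{d | n} phi(d) = n (each k in [1, n] has a unique gcd with n, and among the k's with gcd(k, n) = n/d there are phi(d) of them). So the sum equals 64. We also verify directly:
Divisors of 64: 1, 2, 4, 8, 16, 32, 64.
phi values: 1, 1, 2, 4, 8, 16, 32.
Sum = 64.

64


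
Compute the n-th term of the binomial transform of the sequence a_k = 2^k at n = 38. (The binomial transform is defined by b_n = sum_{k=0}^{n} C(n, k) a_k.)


With a_k = 2^k, b_n = sum_{k=0}^{n} C(n, k) 2^k = (1 + 2)^n by the binomial theorem.
For n = 38: (1 + 2)^38 = 3^38 = 1350851717672992089.

1350851717672992089


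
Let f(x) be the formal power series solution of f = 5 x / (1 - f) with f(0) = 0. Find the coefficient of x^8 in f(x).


Apply Lagrange inversion: f = 5 x * phi(f) with phi(t) = 1/(1 - t), so
[x^n] f = 5^n * (1/n) [t^(n-1)] phi(t)^n = 5^n * (1/n) [t^(n-1)] (1 - t)^(-n) = 5^n * (1/n) C(2n - 2, n - 1) = 5^n * C_{n-1}.
For n = 8: C_7 = C(14, 7) / 8 = 3432/8 = 429.
With the 5^8 = 390625 factor, the coefficient is 390625 * 429 = 167578125.

167578125


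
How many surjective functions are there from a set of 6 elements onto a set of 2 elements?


By inclusion-exclusion on which target elements are missed, the number of surjections from an n-set onto a k-set is
surj(n, k) = sum_{j=0}^{k} (-1)^j C(k, j) (k - j)^n.
Equivalently surj(n, k) = k! * S(n, k), where S(n, k) is the Stirling number of the second kind.
For n = 6, k = 2:
S(6, 2) = 31, so
surj = 2! * 31 = 2 * 31 = 62.

62


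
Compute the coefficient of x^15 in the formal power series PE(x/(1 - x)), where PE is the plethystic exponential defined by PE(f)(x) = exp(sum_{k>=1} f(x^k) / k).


For f(x) = x/(1 - x) we have
sum_{k>=1} f(x^k) / k = sum_{k>=1} (1/k) * x^k / (1 - x^k) = sum_{k, m >= 1} x^(k m) / k,
which after exponentiating simplifies to
PE(x/(1 - x)) = prod_{k>=1} 1 / (1 - x^k).
This is the generating function for the partition function p(n), so the coefficient of x^15 is p(15).
Computing p(15) by dynamic programming over parts 1, 2, ..., 15: p(15) = 176.

176


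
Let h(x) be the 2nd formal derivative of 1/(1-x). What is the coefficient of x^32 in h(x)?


Differentiating 2 times: d^2/dx^2 [1/(1-x)] = 2!/(1-x)^3.
The expansion 1/(1-x)^3 = sum_{k>=0} C(k+2, 2) x^k, so the coefficient of x^n in 2!/(1-x)^3 is 2! * C(n+2, 2).
For n = 32: 2 * C(34, 2) = 2 * 561 = 1122

1122


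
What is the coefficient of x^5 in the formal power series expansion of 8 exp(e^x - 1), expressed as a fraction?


exp(e^x - 1) is the exponential generating function for the Bell numbers Bell_k: exp(e^x - 1) = sum_{k>=0} Bell_k x^k / k!.
So the coefficient of x^5 in 8 exp(e^x - 1) is 8 Bell_5 / 5!.
Computing: Bell_5 = 52 and 5! = 120, giving
8 * 52/120 = 52/15.

52/15


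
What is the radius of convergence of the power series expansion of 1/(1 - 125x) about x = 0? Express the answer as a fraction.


Expanding 1/(1 - 125x) = sum_{k>=0} 125^k x^k, the series converges when |125x| < 1, i.e., |x| < 1/125.
So the radius of convergence is 1/125 = 1/125.

1/125


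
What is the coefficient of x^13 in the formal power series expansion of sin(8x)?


The Maclaurin series is sin(t) = sum_{k>=0} (-1)^k t^(2k+1) / (2k+1)!, so substituting t = 8x, only odd powers of x are nonzero, with coefficient of x^(2k+1) equal to (-1)^k 8^(2k+1) / (2k+1)!.
Write 13 = 2*6 + 1, giving the coefficient (-1)^6 * 8^13 / 13! = 549755813888/6227020800 = 536870912/6081075.

536870912/6081075


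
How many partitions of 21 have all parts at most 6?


Using the generating function (1-x)^(-1)(1-x^2)^(-1)...(1-x^6)^(-1),
the coefficient of x^21 counts these restricted partitions.
Result = 331

331


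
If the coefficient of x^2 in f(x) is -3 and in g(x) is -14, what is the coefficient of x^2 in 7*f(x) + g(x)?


Scalar multiplication scales coefficients: 7 * -3 = -21.
Then add the g coefficient: -21 + -14
= -35

-35


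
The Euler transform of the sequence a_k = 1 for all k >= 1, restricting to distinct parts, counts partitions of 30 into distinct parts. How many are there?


Partitions of 30 into distinct parts can be computed via generating function.
Product (1+x)(1+x^2)(1+x^3)...
The coefficient of x^30 = 296

296


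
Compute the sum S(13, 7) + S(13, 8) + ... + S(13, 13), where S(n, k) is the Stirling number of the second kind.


By definition, S(n, k) counts partitions of an n-set into exactly k nonempty blocks.
Computing row n = 13 for k = 7..13:
S(13, k): 5715424, 1899612, 359502, 39325, 2431, 78, 1
Sum = 8016373.

8016373


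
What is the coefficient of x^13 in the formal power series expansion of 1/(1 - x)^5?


The expansion 1/(1 - x)^r = sum_{k>=0} C(k + r - 1, r - 1) x^k follows from the multiset / negative-binomial theorem (or from repeated differentiation of the geometric series).
For r = 5 and k = 13:
C(17, 4) = 355687428096000 / (24 * 6227020800) = 2380.

2380


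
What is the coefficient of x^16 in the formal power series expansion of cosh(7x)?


The Maclaurin series is cosh(t) = sum_{m>=0} t^(2m) / (2m)!, so substituting t = 7x, only even powers of x are nonzero, with coefficient of x^(2m) equal to 7^(2m) / (2m)!.
For x^16 the coefficient is 7^16/16! = 33232930569601/20922789888000 = 678223072849/426995712000.

678223072849/426995712000


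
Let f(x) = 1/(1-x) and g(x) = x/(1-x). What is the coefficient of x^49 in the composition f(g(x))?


First simplify the composition: f(g(x)) = 1/(1 - x/(1-x)) = (1-x)/((1-x) - x) = (1-x)/(1-2x).
Now extract the coefficient. Write (1-x)/(1-2x) = 1/(1-2x) - x/(1-2x).
The coefficient of x^n in 1/(1-2x) is 2^n, and in x/(1-2x) is 2^(n-1) (for n >= 1).
So the coefficient of x^49 is 2^49 - 2^48 = 562949953421312 - 281474976710656 = 281474976710656.

281474976710656


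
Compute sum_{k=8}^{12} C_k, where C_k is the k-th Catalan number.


C_8 through C_12: 1430, 4862, 16796, 58786, 208012
Sum = 1430 + 4862 + 16796 + 58786 + 208012
= 289886

289886


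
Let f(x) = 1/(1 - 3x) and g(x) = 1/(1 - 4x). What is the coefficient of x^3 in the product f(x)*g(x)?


The coefficient of x^n in f*g is the Cauchy product: sum_{k=0}^{n} a^k * b^(n-k).
With a=3, b=4, n=3:
sum_{k=0}^{3} 3^k * 4^(3-k)
= 175

175


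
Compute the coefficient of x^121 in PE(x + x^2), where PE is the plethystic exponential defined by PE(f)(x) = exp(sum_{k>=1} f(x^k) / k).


With f(x) = x + x^2, the exponent is sum_{k>=1} (x^k + x^(2k)) / k = -ln(1 - x) - ln(1 - x^2). Exponentiating:
PE(x + x^2) = 1 / ((1 - x)(1 - x^2)).
This is the generating function for partitions of n into parts of size 1 or 2. The number of 2's can be any j in 0..60, and the rest are 1's, so
[x^121] = floor(121/2) + 1 = 61.

61


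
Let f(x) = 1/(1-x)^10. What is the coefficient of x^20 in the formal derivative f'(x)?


Differentiate: d/dx [ 1/(1-x)^r ] = r / (1-x)^(r+1).
Here r = 10, so f'(x) = 10 / (1-x)^11.
The expansion of 1/(1-x)^(r+1) has coefficient of x^n equal to C(n+r, r).
So the coefficient of x^20 in f'(x) is
10 * C(30, 10) = 10 * 30045015 = 300450150

300450150


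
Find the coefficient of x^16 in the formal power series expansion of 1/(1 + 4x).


Write 1/(1 + c x) = 1/(1 - (-c) x) and apply the geometric-series identity
1/(1 - y) = sum_{k>=0} y^k to get 1/(1 + c x) = sum_{k>=0} (-c)^k x^k.
So the coefficient of x^k is (-c)^k = (-1)^k * c^k.
Here c = 4 and k = 16:
(-4)^16 = 1 * 4294967296 = 4294967296

4294967296


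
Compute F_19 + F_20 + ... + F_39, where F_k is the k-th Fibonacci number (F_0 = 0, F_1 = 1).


Use the identity sum_{k=0}^{N} F_k = F_{N+2} - 1 (which follows from F_{k+2} - F_{k+1} = F_k). Then
sum_{k=19}^{39} F_k = (F_{41} - 1) - (F_{20} - 1) = F_{41} - F_{20}.
Computing: F_{41} = 165580141, F_{20} = 6765, so
Sum = 165580141 - 6765 = 165573376.

165573376


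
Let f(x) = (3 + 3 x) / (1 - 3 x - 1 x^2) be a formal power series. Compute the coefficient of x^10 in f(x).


Write f(x) = sum_{k>=0} a_k x^k. Multiplying both sides by 1 - 3 x - 1 x^2 gives
(1 - 3 x - 1 x^2) sum_{k>=0} a_k x^k = 3 + 3 x.
Matching coefficients:
 x^0: a_0 = 3
 x^1: a_1 - 3 a_0 = 3  =>  a_1 = 3*3 + 3 = 12
 x^k (k >= 2): a_k = 3 a_{k-1} + 1 a_{k-2}.
Iterating: a_2 = 39, a_3 = 129, a_4 = 426, a_5 = 1407, a_6 = 4647, a_7 = 15348, a_8 = 50691, a_9 = 167421, a_10 = 552954.
So the coefficient of x^10 is 552954.

552954


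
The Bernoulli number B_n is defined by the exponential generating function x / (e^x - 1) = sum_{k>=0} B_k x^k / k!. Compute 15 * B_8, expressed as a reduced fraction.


Bernoulli numbers can also be computed recursively via B_0 = 1 and sum_{j=0}^{m} C(m+1, j) B_j = 0 for m >= 1. Odd-index Bernoulli numbers vanish for k >= 3.
Computing B_8 = -1/30, so 15 * B_8 = 15 * -1/30 = -1/2.

-1/2


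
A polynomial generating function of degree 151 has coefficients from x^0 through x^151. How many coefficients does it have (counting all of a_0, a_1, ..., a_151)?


A polynomial of degree 151 takes the form a_0 + a_1 x + ... + a_151 x^151.
The number of coefficients is 151 + 1 = 152.

152


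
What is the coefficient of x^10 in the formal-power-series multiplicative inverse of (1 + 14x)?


The inverse is 1/(1 + 14x). Apply the geometric identity 1/(1 - y) = sum_{k>=0} y^k with y = -14x:
1/(1 + 14x) = sum_{k>=0} (-14)^k x^k.
So the coefficient of x^10 is (-14)^10 = 289254654976.

289254654976


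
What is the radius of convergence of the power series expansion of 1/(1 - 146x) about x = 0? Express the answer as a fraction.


Expanding 1/(1 - 146x) = sum_{k>=0} 146^k x^k, the series converges when |146x| < 1, i.e., |x| < 1/146.
So the radius of convergence is 1/146 = 1/146.

1/146


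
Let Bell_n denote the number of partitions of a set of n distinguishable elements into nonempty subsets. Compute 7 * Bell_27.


Bell_27 can be computed from the Bell triangle or from Dobinski's identity Bell_n = (1/e) * sum_{k>=0} k^n / k!.
Computing Bell_27 = 545717047936059989389.
Then 7 * 545717047936059989389 = 3820019335552419925723.

3820019335552419925723


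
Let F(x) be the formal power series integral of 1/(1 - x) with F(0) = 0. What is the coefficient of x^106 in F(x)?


1/(1 - x) = sum_{k>=0} x^k. Integrating termwise and using F(0) = 0 gives
F(x) = sum_{k>=0} x^(k+1) / (k+1) = sum_{m>=1} x^m / m = -ln(1 - x).
So the coefficient of x^106 is 1/106 = 1/106.

1/106


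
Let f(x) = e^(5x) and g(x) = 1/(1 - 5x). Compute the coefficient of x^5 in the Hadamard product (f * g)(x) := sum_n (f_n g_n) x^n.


Expanding: f_k = 5^k/k! (from e^(5x)) and g_k = 5^k (from 1/(1 - 5x)). So the Hadamard coefficient (f * g)_k = 5^k 5^k / k! = (25)^k / k!.
For k = 5: 25^5/5! = 9765625/120 = 1953125/24.

1953125/24


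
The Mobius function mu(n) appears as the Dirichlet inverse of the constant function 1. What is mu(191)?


191 = 191 (all distinct primes).
mu(191) = (-1)^1 = -1

-1


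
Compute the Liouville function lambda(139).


The Liouville function is lambda(k) = (-1)^Omega(k), where Omega(k) counts the prime factors of k with multiplicity.
Factoring: 139 = 139, so Omega(139) = 1.
lambda(139) = (-1)^1 = -1.

-1


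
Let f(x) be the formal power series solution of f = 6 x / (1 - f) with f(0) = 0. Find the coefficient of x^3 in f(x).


Apply Lagrange inversion: f = 6 x * phi(f) with phi(t) = 1/(1 - t), so
[x^n] f = 6^n * (1/n) [t^(n-1)] phi(t)^n = 6^n * (1/n) [t^(n-1)] (1 - t)^(-n) = 6^n * (1/n) C(2n - 2, n - 1) = 6^n * C_{n-1}.
For n = 3: C_2 = C(4, 2) / 3 = 6/3 = 2.
With the 6^3 = 216 factor, the coefficient is 216 * 2 = 432.

432


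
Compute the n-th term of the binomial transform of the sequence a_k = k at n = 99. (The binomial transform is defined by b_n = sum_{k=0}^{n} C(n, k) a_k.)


With a_k = k, b_n = sum_{k=0}^{n} C(n, k) k. Using k * C(n, k) = n * C(n-1, k-1) gives b_n = n * sum_{k>=1} C(n-1, k-1) = n * 2^(n-1).
For n = 99: 99 * 2^98 = 99 * 316912650057057350374175801344 = 31374352355648677687043404333056.

31374352355648677687043404333056


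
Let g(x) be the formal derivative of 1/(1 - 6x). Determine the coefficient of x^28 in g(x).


Differentiate termwise: d/dx sum_{k>=0} 6^k x^k = sum_{k>=1} k 6^k x^(k-1) = sum_{j>=0} (j+1) 6^(j+1) x^j.
Equivalently, d/dx [1/(1 - 6x)] = 6/(1 - 6x)^2.
For j = 28: 29 * 6^29 = 29 * 36845653286788892983296 = 1068523945316877896515584.

1068523945316877896515584


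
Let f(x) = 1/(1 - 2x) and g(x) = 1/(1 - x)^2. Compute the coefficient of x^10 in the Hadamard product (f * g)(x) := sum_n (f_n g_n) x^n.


f has coefficients f_k = 2^k. For g = 1/(1 - x)^2 the coefficient is g_k = C(k + 1, 1) = k + 1. The Hadamard coefficient is (f * g)_k = 2^k * (k + 1).
For k = 10: 2^10 * 11 = 1024 * 11 = 11264.

11264


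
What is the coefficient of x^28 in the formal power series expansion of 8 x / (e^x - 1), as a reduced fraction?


The exponential generating function for Bernoulli numbers is
x / (e^x - 1) = sum_{k>=0} B_k x^k / k!.
So the coefficient of x^28 in 8 x / (e^x - 1) is 8 B_28 / 28!.
Computing: B_28 = -23749461029/870, 28! = 304888344611713860501504000000, giving
8 * -23749461029/870 / 304888344611713860501504000000 = -3392780147/4736658210931983189934080000000.

-3392780147/4736658210931983189934080000000


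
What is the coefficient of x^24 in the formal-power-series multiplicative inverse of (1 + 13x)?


The inverse is 1/(1 + 13x). Apply the geometric identity 1/(1 - y) = sum_{k>=0} y^k with y = -13x:
1/(1 + 13x) = sum_{k>=0} (-13)^k x^k.
So the coefficient of x^24 is (-13)^24 = 542800770374370512771595361.

542800770374370512771595361


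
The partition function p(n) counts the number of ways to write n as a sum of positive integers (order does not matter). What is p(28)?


Using the generating function prod_{k>=1} 1/(1-x^k), we compute p(28).
By dynamic programming over parts 1 through 28:
p(28) = 3718

3718


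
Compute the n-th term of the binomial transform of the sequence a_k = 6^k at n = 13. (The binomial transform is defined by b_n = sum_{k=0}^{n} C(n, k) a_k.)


With a_k = 6^k, b_n = sum_{k=0}^{n} C(n, k) 6^k = (1 + 6)^n by the binomial theorem.
For n = 13: (1 + 6)^13 = 7^13 = 96889010407.

96889010407


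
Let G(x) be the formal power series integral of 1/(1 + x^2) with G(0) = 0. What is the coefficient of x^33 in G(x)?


1/(1 + x^2) = sum_{j>=0} (-1)^j x^(2j). Integrating termwise with G(0) = 0:
G(x) = sum_{j>=0} (-1)^j x^(2j+1) / (2j+1) = arctan(x).
Only odd powers are nonzero. For x^33 write 33 = 2*16 + 1, giving
(-1)^16 / 33 = 1/33 = 1/33.

1/33


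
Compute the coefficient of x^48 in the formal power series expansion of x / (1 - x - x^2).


Let f(x) = sum_{k>=0} a_k x^k. Multiplying f(x) * (1 - x - x^2) = x and matching coefficients gives a_0 = 0, a_1 = 1, and a_k = a_{k-1} + a_{k-2} for k >= 2. These are the Fibonacci numbers F_k.
Iterating from F_0 = 0, F_1 = 1:
F_0=0, F_1=1, F_2=1, F_3=2, F_4=3, F_5=5, F_6=8, F_7=13, F_8=21, F_9=34, ...
F_48 = 4807526976.

4807526976


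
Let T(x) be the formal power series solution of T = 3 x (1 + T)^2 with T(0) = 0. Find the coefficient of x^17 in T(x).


Apply the Lagrange inversion formula: if T = 3 x * phi(T) with phi(t) = (1 + t)^2, then [x^n] T = 3^n * (1/n) [t^(n-1)] phi(t)^n = 3^n * (1/n) [t^(n-1)] (1 + t)^(2n) = 3^n * (1/n) C(2n, n-1).
Using the identity C(2n, n-1) = C(2n, n) * n / (n+1), the unscaled factor equals C(2n, n) / (n+1) = C_n, the n-th Catalan number.
For n = 17: C_17 = C(34, 17) / 18 = 2333606220/18 = 129644790.
With the 3^17 = 129140163 factor, the coefficient is 129140163 * 129644790 = 16742349312700770.

16742349312700770


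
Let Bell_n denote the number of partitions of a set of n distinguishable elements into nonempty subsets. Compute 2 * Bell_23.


Bell_23 can be computed from the Bell triangle or from Dobinski's identity Bell_n = (1/e) * sum_{k>=0} k^n / k!.
Computing Bell_23 = 44152005855084346.
Then 2 * 44152005855084346 = 88304011710168692.

88304011710168692


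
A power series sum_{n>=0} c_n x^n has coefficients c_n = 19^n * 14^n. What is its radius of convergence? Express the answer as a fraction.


By the root test (Cauchy-Hadamard), the radius is R = 1 / limsup_n |c_n|^(1/n).
Here |c_n|^(1/n) = (19^n * 14^n)^(1/n) = 19 * 14 = 266 for all n.
So R = 1/266 = 1/266.

1/266
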